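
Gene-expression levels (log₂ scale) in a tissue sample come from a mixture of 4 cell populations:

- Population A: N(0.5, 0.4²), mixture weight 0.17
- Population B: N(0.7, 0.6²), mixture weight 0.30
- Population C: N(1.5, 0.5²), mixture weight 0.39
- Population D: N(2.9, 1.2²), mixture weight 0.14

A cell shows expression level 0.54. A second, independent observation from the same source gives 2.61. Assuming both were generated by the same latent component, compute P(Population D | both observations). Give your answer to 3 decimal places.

0.344

Apply Bayes' rule: the posterior for each component is proportional to its prior times its likelihood at x.
Since both observations come from the same component, the likelihood for component k is f_k(x₁)·f_k(x₂).
  p_A = [0.992381] × [9.04883e-07] = 8.97989e-07
  p_B = [0.641678] × [0.00419057] = 0.002689
  p_C = [0.126313] × [0.0678815] = 0.00857433
  p_D = [0.0480675] × [0.322884] = 0.0155202
Prior × likelihood for each component:
  π_A·p_A = 0.17 × 8.97989e-07 = 1.52658e-07
  π_B·p_B = 0.30 × 0.002689 = 0.000806699
  π_C·p_C = 0.39 × 0.00857433 = 0.00334399
  π_D·p_D = 0.14 × 0.0155202 = 0.00217283
Denominator: 1.52658e-07 + 0.000806699 + 0.00334399 + 0.00217283 = 0.00632367
Responsibility of Population D: 0.00217283 / 0.00632367 ≈ 0.344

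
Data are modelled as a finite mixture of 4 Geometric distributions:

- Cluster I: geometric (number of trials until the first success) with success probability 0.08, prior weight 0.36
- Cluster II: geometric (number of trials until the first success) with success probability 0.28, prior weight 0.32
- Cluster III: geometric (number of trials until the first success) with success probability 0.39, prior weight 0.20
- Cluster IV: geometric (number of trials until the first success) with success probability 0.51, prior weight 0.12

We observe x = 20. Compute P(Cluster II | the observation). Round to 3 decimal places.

0.029

The responsibility of component k is w_k f_k(x) divided by Σ_j w_j f_j(x).
Geometric probabilities:
  L_I = 0.08·(1−0.08)^19 = 0.08·0.205101 = 0.0164081
  L_II = 0.28·(1−0.28)^19 = 0.28·0.00194678 = 0.000545099
  L_III = 0.39·(1−0.39)^19 = 0.39·8.34194e-05 = 3.25336e-05
  L_IV = 0.51·(1−0.51)^19 = 0.51·1.29935e-06 = 6.62668e-07
Unnormalised posteriors:
  w_I·L_I = 0.36 × 0.0164081 = 0.00590692
  w_II·L_II = 0.32 × 0.000545099 = 0.000174432
  w_III·L_III = 0.20 × 3.25336e-05 = 6.50671e-06
  w_IV·L_IV = 0.12 × 6.62668e-07 = 7.95201e-08
Evidence: 0.00590692 + 0.000174432 + 6.50671e-06 + 7.95201e-08 = 0.00608794
Responsibility of Cluster II: 0.000174432 / 0.00608794 ≈ 0.029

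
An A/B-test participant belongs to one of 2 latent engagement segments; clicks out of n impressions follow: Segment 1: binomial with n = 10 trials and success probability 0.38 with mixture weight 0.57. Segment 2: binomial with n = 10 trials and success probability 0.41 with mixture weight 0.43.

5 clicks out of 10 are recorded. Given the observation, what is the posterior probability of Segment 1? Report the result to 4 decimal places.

The responsibility of component k is π_k f_k(x) divided by Σ_j π_j f_j(x).
Component likelihoods at x = 5 clicks out of 10:
  p_1 = 0.182927
  p_2 = 0.208728
Prior × likelihood for each component:
  π_1·p_1 = 0.57 × 0.182927 = 0.104268
  π_2·p_2 = 0.43 × 0.208728 = 0.0897529
Normaliser: 0.104268 + 0.0897529 = 0.194021
Responsibility of Segment 1: 0.104268 / 0.194021 ≈ 0.5374

0.5374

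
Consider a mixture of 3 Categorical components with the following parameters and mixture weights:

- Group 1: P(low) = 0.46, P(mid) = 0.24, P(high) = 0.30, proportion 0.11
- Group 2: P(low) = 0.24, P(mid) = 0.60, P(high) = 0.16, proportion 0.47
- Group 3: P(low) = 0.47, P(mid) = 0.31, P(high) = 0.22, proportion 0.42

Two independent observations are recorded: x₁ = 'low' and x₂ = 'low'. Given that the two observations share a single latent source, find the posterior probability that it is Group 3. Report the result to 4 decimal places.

0.6482

P(component k | x) = w_k·f_k(x) / marginal(x), where marginal(x) = Σ_j w_j·f_j(x).
Since both observations come from the same component, the likelihood for component k is f_k(x₁)·f_k(x₂).
  L_1 = [P(low | comp) = 0.46] × [0.46] = 0.2116
  L_2 = [P(low | comp) = 0.24] × [0.24] = 0.0576
  L_3 = [P(low | comp) = 0.47] × [0.47] = 0.2209
Weight by the priors:
  w_1·L_1 = 0.11 × 0.2116 = 0.023276
  w_2·L_2 = 0.47 × 0.0576 = 0.027072
  w_3·L_3 = 0.42 × 0.2209 = 0.092778
Marginal: 0.023276 + 0.027072 + 0.092778 = 0.143126
So the posterior for Group 3 is 0.092778 / 0.143126 ≈ 0.6482.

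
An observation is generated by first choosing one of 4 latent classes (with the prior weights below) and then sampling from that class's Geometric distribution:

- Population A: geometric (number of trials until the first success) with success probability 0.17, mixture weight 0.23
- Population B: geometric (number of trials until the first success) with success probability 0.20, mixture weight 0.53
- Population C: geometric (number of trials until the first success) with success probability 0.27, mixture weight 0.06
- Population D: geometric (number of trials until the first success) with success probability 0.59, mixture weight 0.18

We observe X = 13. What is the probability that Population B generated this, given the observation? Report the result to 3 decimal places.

Posterior ∝ prior × likelihood, so P(k | x) ∝ w_k f_k(x); normalise over all components.
Geometric probabilities:
  L_A = 0.17·(1−0.17)^12 = 0.17·0.10689 = 0.0181713
  L_B = 0.20·(1−0.20)^12 = 0.20·0.0687195 = 0.0137439
  L_C = 0.27·(1−0.27)^12 = 0.27·0.022902 = 0.00618355
  L_D = 0.59·(1−0.59)^12 = 0.59·2.25635e-05 = 1.33125e-05
Prior × likelihood for each component:
  w_A·L_A = 0.23 × 0.0181713 = 0.0041794
  w_B·L_B = 0.53 × 0.0137439 = 0.00728426
  w_C·L_C = 0.06 × 0.00618355 = 0.000371013
  w_D·L_D = 0.18 × 1.33125e-05 = 2.39624e-06
Denominator: 0.0041794 + 0.00728426 + 0.000371013 + 2.39624e-06 = 0.0118371
P(Population B | 13) = 0.00728426 / 0.0118371 ≈ 0.615

0.615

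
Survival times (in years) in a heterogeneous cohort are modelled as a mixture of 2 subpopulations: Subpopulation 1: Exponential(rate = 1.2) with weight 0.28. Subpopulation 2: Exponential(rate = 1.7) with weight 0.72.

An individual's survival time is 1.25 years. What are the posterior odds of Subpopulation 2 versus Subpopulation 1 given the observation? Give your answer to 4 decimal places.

Only the two components matter; the odds are (π_i f_i(x)) / (π_j f_j(x)).
Evaluate each component's likelihood at the observed value:
  L_1 = 0.267756
  L_2 = 0.203036
Odds = (0.72/0.28) × (0.203036/0.267756) = 2.57143 × 0.758287 ≈ 1.9499

1.9499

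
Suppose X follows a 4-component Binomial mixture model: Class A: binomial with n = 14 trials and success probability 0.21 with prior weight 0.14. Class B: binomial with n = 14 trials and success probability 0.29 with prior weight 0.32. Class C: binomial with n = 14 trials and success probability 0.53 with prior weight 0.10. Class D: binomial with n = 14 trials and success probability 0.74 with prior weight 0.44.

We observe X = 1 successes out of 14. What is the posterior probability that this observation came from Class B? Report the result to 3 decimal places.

0.440

Posterior ∝ prior × likelihood, so P(k | x) ∝ w_k f_k(x); normalise over all components.
Binomial probabilities:
  f_A = C(14,1)·0.21^1·0.79^13 = 14·0.21·0.0466823 = 0.137246
  f_B = C(14,1)·0.29^1·0.71^13 = 14·0.29·0.0116509 = 0.0473026
  f_C = C(14,1)·0.53^1·0.47^13 = 14·0.53·5.461e-05 = 0.000405206
  f_D = C(14,1)·0.74^1·0.26^13 = 14·0.74·2.48115e-08 = 2.57047e-07
Unnormalised posteriors:
  w_A·f_A = 0.14 × 0.137246 = 0.0192144
  w_B·f_B = 0.32 × 0.0473026 = 0.0151368
  w_C·f_C = 0.10 × 0.000405206 = 4.05206e-05
  w_D·f_D = 0.44 × 2.57047e-07 = 1.13101e-07
Denominator: 0.0192144 + 0.0151368 + 4.05206e-05 + 1.13101e-07 = 0.0343919
P(Class B | 1 successes out of 14) ≈ 0.440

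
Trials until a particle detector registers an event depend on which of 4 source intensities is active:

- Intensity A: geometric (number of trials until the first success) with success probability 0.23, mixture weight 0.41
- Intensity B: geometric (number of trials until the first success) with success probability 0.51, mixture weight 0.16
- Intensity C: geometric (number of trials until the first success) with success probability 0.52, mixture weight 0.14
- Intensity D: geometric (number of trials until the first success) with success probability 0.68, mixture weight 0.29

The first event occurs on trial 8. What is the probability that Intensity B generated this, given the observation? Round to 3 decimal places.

0.034

Posterior ∝ prior × likelihood, so P(k | x) ∝ P(Z=k) f_k(x); normalise over all components.
Geometric probabilities:
  f_A = 0.23·(1−0.23)^7 = 0.23·0.160485 = 0.0369116
  f_B = 0.51·(1−0.51)^7 = 0.51·0.00678223 = 0.00345894
  f_C = 0.52·(1−0.52)^7 = 0.52·0.00587068 = 0.00305276
  f_D = 0.68·(1−0.68)^7 = 0.68·0.000343597 = 0.000233646
Prior × likelihood for each component:
  P(Z=A)·f_A = 0.41 × 0.0369116 = 0.0151338
  P(Z=B)·f_B = 0.16 × 0.00345894 = 0.00055343
  P(Z=C)·f_C = 0.14 × 0.00305276 = 0.000427386
  P(Z=D)·f_D = 0.29 × 0.000233646 = 6.77574e-05
Denominator: 0.0151338 + 0.00055343 + 0.000427386 + 6.77574e-05 = 0.0161823
Responsibility of Intensity B: 0.00055343 / 0.0161823 ≈ 0.034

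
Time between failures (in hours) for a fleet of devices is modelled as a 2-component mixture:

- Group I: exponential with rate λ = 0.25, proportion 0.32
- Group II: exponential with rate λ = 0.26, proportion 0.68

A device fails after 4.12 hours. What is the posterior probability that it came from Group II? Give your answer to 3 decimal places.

0.680

Apply Bayes' rule: the posterior for each component is proportional to its prior times its likelihood at x.
Evaluate each component's likelihood at the observed value:
  L_I = 0.25·e^(−0.25·4.12) = 0.25·e^(−1.0300) = 0.0892517
  L_II = 0.26·e^(−0.26·4.12) = 0.26·e^(−1.0712) = 0.0890753
Multiply by the mixture weights:
  π_I·L_I = 0.32 × 0.0892517 = 0.0285606
  π_II·L_II = 0.68 × 0.0890753 = 0.0605712
Evidence: 0.0285606 + 0.0605712 = 0.0891317
So the posterior for Group II is 0.0605712 / 0.0891317 ≈ 0.680.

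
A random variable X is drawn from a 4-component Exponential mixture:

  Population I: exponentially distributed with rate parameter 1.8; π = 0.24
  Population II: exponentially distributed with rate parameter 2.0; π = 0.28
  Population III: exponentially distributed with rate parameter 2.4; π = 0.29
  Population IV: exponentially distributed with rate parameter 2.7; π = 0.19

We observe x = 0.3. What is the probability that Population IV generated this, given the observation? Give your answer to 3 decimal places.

0.203

Posterior ∝ prior × likelihood, so P(k | x) ∝ w_k f_k(x); normalise over all components.
Component likelihoods at x = 0.3:
  L_I = 1.8·e^(−1.8·0.3) = 1.8·e^(−0.5400) = 1.04895
  L_II = 2.0·e^(−2.0·0.3) = 2.0·e^(−0.6000) = 1.09762
  L_III = 2.4·e^(−2.4·0.3) = 2.4·e^(−0.7200) = 1.16821
  L_IV = 2.7·e^(−2.7·0.3) = 2.7·e^(−0.8100) = 1.20112
Unnormalised posteriors:
  w_I·L_I = 0.24 × 1.04895 = 0.251747
  w_II·L_II = 0.28 × 1.09762 = 0.307335
  w_III·L_III = 0.29 × 1.16821 = 0.33878
  w_IV·L_IV = 0.19 × 1.20112 = 0.228212
Denominator: 0.251747 + 0.307335 + 0.33878 + 0.228212 = 1.12607
So the posterior for Population IV is 0.228212 / 1.12607 ≈ 0.203.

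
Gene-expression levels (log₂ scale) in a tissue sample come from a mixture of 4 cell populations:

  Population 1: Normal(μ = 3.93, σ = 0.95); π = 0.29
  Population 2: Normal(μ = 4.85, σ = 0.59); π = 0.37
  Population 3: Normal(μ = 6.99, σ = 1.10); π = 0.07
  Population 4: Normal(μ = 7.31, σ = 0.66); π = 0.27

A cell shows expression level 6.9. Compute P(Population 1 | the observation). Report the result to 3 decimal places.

0.006

P(component k | x) = w_k·f_k(x) / marginal(x), where marginal(x) = Σ_j w_j·f_j(x).
Evaluate each component's likelihood at the observed value:
  L_1 = 0.00316827
  L_2 = 0.00161625
  L_3 = 0.361463
  L_4 = 0.498389
Unnormalised posteriors:
  w_1·L_1 = 0.29 × 0.00316827 = 0.000918798
  w_2·L_2 = 0.37 × 0.00161625 = 0.000598013
  w_3·L_3 = 0.07 × 0.361463 = 0.0253024
  w_4·L_4 = 0.27 × 0.498389 = 0.134565
Normaliser: 0.000918798 + 0.000598013 + 0.0253024 + 0.134565 = 0.161384
So the posterior for Population 1 is 0.000918798 / 0.161384 ≈ 0.006.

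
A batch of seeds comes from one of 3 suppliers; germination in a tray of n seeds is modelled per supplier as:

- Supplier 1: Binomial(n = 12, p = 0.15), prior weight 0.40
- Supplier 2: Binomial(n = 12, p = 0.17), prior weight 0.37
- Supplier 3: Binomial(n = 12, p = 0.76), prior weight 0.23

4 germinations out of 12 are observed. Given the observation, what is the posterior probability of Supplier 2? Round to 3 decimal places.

0.554

The responsibility of component k is π_k f_k(x) divided by Σ_j π_j f_j(x).
Component likelihoods at x = 4 germinations out of 12:
  f_1 = C(12,4)·0.15^4·0.85^8 = 495·0.00050625·0.272491 = 0.0682844
  f_2 = C(12,4)·0.17^4·0.83^8 = 495·0.00083521·0.225229 = 0.0931163
  f_3 = C(12,4)·0.76^4·0.24^8 = 495·0.333622·1.10075e-05 = 0.00181781
Prior × likelihood for each component:
  π_1·f_1 = 0.40 × 0.0682844 = 0.0273138
  π_2·f_2 = 0.37 × 0.0931163 = 0.034453
  π_3·f_3 = 0.23 × 0.00181781 = 0.000418097
Normaliser: 0.0273138 + 0.034453 + 0.000418097 = 0.0621849
P(Supplier 2 | 4 germinations out of 12) ≈ 0.554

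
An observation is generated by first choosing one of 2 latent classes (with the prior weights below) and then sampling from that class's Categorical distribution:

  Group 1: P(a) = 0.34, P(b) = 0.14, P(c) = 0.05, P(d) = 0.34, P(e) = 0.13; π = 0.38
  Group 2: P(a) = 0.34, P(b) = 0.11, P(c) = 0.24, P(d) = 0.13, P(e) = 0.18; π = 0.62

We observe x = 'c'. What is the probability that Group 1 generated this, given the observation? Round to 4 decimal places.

Posterior ∝ prior × likelihood, so P(k | x) ∝ π_k f_k(x); normalise over all components.
Categorical probabilities:
  L_1 = P(c | comp) = 0.05
  L_2 = P(c | comp) = 0.24
Multiply by the mixture weights:
  π_1·L_1 = 0.38 × 0.05 = 0.019
  π_2·L_2 = 0.62 × 0.24 = 0.1488
Sum: 0.019 + 0.1488 = 0.1678
Responsibility of Group 1: 0.019 / 0.1678 ≈ 0.1132

0.1132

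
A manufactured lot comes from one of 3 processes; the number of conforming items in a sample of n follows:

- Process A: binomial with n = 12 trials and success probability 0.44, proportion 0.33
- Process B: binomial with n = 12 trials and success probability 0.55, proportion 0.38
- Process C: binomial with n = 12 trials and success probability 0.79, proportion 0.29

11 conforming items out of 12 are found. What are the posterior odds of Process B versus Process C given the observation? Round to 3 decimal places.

0.052

The posterior odds equal the prior odds times the likelihood ratio: (P(Z=i)/P(Z=j))·(f_i(x)/f_j(x)).
Binomial probabilities:
  L_A = 0.000804172
  L_B = 0.00752287
  L_C = 0.188494
0.00285869 / 0.0546634 ≈ 0.052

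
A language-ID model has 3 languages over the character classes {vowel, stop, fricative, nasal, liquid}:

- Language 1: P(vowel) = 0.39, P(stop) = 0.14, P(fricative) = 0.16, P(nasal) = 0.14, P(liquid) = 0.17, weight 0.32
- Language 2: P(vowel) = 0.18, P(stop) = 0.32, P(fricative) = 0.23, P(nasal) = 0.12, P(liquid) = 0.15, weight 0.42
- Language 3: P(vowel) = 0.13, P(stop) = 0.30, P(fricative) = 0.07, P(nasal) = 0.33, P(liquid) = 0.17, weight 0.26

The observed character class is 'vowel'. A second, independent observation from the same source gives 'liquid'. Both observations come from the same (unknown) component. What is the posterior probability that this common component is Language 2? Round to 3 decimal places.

0.296

Apply Bayes' rule: the posterior for each component is proportional to its prior times its likelihood at x.
Since both observations come from the same component, the likelihood for component k is f_k(x₁)·f_k(x₂).
  p_1 = [P(vowel | comp) = 0.39] × [0.17] = 0.0663
  p_2 = [P(vowel | comp) = 0.18] × [0.15] = 0.027
  p_3 = [P(vowel | comp) = 0.13] × [0.17] = 0.0221
Weight by the priors:
  P(Z=1)·p_1 = 0.32 × 0.0663 = 0.021216
  P(Z=2)·p_2 = 0.42 × 0.027 = 0.01134
  P(Z=3)·p_3 = 0.26 × 0.0221 = 0.005746
Sum: 0.021216 + 0.01134 + 0.005746 = 0.038302
P(Language 2 | x₁,x₂) ≈ 0.296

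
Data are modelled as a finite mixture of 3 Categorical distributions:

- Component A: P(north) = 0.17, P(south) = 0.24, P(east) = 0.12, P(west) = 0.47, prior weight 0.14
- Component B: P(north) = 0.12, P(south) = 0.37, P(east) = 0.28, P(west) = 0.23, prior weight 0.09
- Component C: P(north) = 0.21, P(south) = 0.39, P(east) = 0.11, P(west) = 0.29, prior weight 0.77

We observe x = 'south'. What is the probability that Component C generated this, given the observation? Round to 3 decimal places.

Posterior ∝ prior × likelihood, so P(k | x) ∝ P(Z=k) f_k(x); normalise over all components.
Component likelihoods at x = 'south':
  L_A = P(south | comp) = 0.24
  L_B = P(south | comp) = 0.37
  L_C = P(south | comp) = 0.39
Weight by the priors:
  P(Z=A)·L_A = 0.14 × 0.24 = 0.0336
  P(Z=B)·L_B = 0.09 × 0.37 = 0.0333
  P(Z=C)·L_C = 0.77 × 0.39 = 0.3003
Evidence: 0.0336 + 0.0333 + 0.3003 = 0.3672
So the posterior for Component C is 0.3003 / 0.3672 ≈ 0.818.

0.818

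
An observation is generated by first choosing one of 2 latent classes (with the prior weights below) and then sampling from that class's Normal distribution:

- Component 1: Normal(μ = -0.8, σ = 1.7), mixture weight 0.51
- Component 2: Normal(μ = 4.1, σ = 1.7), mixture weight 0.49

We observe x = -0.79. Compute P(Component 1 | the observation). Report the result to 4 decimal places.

0.9849

P(component k | x) = w_k·f_k(x) / marginal(x), where marginal(x) = Σ_j w_j·f_j(x).
Component likelihoods at x = -0.79:
  L_1 = (1/(1.7·√(2π)))·exp(−(-0.79−-0.8)²/(2·1.7²)) = 0.234672·exp(-0.00002) = 0.234668
  L_2 = (1/(1.7·√(2π)))·exp(−(-0.79−4.1)²/(2·1.7²)) = 0.234672·exp(-4.13704) = 0.00374772
Prior × likelihood for each component:
  w_1·L_1 = 0.51 × 0.234668 = 0.119681
  w_2·L_2 = 0.49 × 0.00374772 = 0.00183638
Marginal: 0.119681 + 0.00183638 = 0.121517
So the posterior for Component 1 is 0.119681 / 0.121517 ≈ 0.9849.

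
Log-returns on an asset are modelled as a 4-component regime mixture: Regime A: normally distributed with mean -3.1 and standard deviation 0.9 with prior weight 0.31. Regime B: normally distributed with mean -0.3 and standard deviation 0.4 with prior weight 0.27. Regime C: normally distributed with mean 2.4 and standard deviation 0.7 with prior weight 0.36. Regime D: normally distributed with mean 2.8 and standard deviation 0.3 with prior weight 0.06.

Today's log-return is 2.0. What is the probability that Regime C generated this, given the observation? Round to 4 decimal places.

0.9871

By Bayes' theorem, P(k | x) = P(Z=k) f_k(x) / Σ_j P(Z=j) f_j(x).
Normal densities:
  L_A = 4.71877e-08
  L_B = 6.59811e-08
  L_C = 0.484068
  L_D = 0.0379866
Prior × likelihood for each component:
  P(Z=A)·L_A = 0.31 × 4.71877e-08 = 1.46282e-08
  P(Z=B)·L_B = 0.27 × 6.59811e-08 = 1.78149e-08
  P(Z=C)·L_C = 0.36 × 0.484068 = 0.174265
  P(Z=D)·L_D = 0.06 × 0.0379866 = 0.0022792
Normaliser: 1.46282e-08 + 1.78149e-08 + 0.174265 + 0.0022792 = 0.176544
Responsibility of Regime C: 0.174265 / 0.176544 ≈ 0.9871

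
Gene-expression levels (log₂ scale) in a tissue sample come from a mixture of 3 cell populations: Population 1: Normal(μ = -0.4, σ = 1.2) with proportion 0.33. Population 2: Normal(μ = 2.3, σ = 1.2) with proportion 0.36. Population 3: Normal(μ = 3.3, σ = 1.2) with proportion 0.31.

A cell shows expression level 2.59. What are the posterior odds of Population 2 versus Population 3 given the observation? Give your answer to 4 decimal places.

Posterior odds = (π_i f_i(x)) / (π_j f_j(x)); the normalising sum cancels.
Evaluate each component's likelihood at the observed value:
  p_1 = (1/(1.2·√(2π)))·exp(−(2.59−-0.4)²/(2·1.2²)) = 0.332452·exp(-3.10420) = 0.0149139
  p_2 = (1/(1.2·√(2π)))·exp(−(2.59−2.3)²/(2·1.2²)) = 0.332452·exp(-0.02920) = 0.322884
  p_3 = (1/(1.2·√(2π)))·exp(−(2.59−3.3)²/(2·1.2²)) = 0.332452·exp(-0.17503) = 0.279069
Odds = (0.36/0.31) × (0.322884/0.279069) = 1.16129 × 1.157 ≈ 1.3436

1.3436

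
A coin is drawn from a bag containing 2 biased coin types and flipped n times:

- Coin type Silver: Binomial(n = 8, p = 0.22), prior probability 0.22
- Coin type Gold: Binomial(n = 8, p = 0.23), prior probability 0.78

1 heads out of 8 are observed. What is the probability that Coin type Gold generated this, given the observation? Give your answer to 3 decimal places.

By Bayes' theorem, P(k | x) = w_k f_k(x) / Σ_j w_j f_j(x).
Binomial probabilities:
  f_Silver = 0.309154
  f_Gold = 0.295293
Weight by the priors:
  w_Silver·f_Silver = 0.22 × 0.309154 = 0.0680139
  w_Gold·f_Gold = 0.78 × 0.295293 = 0.230328
Denominator: 0.0680139 + 0.230328 = 0.298342
So the posterior for Coin type Gold is 0.230328 / 0.298342 ≈ 0.772.

0.772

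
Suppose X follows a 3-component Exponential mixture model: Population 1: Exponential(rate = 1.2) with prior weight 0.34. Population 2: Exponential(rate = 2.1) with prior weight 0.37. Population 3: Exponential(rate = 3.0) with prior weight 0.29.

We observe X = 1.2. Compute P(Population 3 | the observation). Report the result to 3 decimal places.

0.130

Apply Bayes' rule: the posterior for each component is proportional to its prior times its likelihood at x.
Exponential densities:
  f_1 = 1.2·e^(−1.2·1.2) = 1.2·e^(−1.4400) = 0.284313
  f_2 = 2.1·e^(−2.1·1.2) = 2.1·e^(−2.5200) = 0.168965
  f_3 = 3.0·e^(−3.0·1.2) = 3.0·e^(−3.6000) = 0.0819712
Unnormalised posteriors:
  P(Z=1)·f_1 = 0.34 × 0.284313 = 0.0966665
  P(Z=2)·f_2 = 0.37 × 0.168965 = 0.0625171
  P(Z=3)·f_3 = 0.29 × 0.0819712 = 0.0237716
Normaliser: 0.0966665 + 0.0625171 + 0.0237716 = 0.182955
P(Population 3 | data) ≈ 0.130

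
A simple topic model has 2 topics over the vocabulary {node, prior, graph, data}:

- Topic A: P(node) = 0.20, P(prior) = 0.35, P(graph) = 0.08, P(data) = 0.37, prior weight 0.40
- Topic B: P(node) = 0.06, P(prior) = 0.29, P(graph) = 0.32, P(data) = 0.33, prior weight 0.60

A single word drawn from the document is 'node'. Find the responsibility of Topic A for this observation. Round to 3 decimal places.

0.690

Apply Bayes' rule: the posterior for each component is proportional to its prior times its likelihood at x.
Categorical probabilities:
  p_A = P(node | comp) = 0.20
  p_B = P(node | comp) = 0.06
Weight by the priors:
  π_A·p_A = 0.40 × 0.2 = 0.08
  π_B·p_B = 0.60 × 0.06 = 0.036
Marginal: 0.08 + 0.036 = 0.116
Responsibility of Topic A: 0.08 / 0.116 ≈ 0.690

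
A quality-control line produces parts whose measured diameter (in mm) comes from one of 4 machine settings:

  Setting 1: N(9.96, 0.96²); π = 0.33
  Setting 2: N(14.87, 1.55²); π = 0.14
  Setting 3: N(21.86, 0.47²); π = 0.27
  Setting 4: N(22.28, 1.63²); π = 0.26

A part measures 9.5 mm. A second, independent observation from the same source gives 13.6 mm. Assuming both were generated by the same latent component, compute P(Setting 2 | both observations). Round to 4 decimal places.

By Bayes' theorem, P(k | x) = w_k f_k(x) / Σ_j w_j f_j(x).
Since both observations come from the same component, the likelihood for component k is f_k(x₁)·f_k(x₂).
  p_1 = [(1/(0.96·√(2π)))·exp(−(9.5−9.96)²/(2·0.96²)) = 0.415565·exp(-0.11480) = 0.370494] × [0.000313885] = 0.000116293
  p_2 = [(1/(1.55·√(2π)))·exp(−(9.5−14.87)²/(2·1.55²)) = 0.257382·exp(-6.00144) = 0.000637071] × [0.183992] = 0.000117216
  p_3 = [(1/(0.47·√(2π)))·exp(−(9.5−21.86)²/(2·0.47²)) = 0.848813·exp(-345.78904) = 5.68248e-151] × [7.24931e-68] = 4.11941e-218
  p_4 = [(1/(1.63·√(2π)))·exp(−(9.5−22.28)²/(2·1.63²)) = 0.244750·exp(-30.73665) = 1.09639e-14] × [1.70224e-07] = 1.86633e-21
Unnormalised posteriors:
  w_1·p_1 = 0.33 × 0.000116293 = 3.83765e-05
  w_2·p_2 = 0.14 × 0.000117216 = 1.64102e-05
  w_3·p_3 = 0.27 × 4.11941e-218 = 1.11224e-218
  w_4·p_4 = 0.26 × 1.86633e-21 = 4.85245e-22
Marginal: 3.83765e-05 + 1.64102e-05 + 1.11224e-218 + 4.85245e-22 = 5.47868e-05
So the posterior for Setting 2 is 1.64102e-05 / 5.47868e-05 ≈ 0.2995.

0.2995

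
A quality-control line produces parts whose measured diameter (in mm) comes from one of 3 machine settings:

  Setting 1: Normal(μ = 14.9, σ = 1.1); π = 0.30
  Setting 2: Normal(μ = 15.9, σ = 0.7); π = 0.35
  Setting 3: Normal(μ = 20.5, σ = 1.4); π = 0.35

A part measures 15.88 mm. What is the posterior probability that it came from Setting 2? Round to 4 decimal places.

0.7304

P(component k | x) = π_k·f_k(x) / marginal(x), where marginal(x) = Σ_j π_j·f_j(x).
Evaluate each component's likelihood at the observed value:
  p_1 = 0.243873
  p_2 = 0.569685
  p_3 = 0.00123041
Weight by the priors:
  π_1·p_1 = 0.30 × 0.243873 = 0.0731619
  π_2·p_2 = 0.35 × 0.569685 = 0.19939
  π_3·p_3 = 0.35 × 0.00123041 = 0.000430642
Sum: 0.0731619 + 0.19939 + 0.000430642 = 0.272982
P(Setting 2 | 15.88 mm) ≈ 0.7304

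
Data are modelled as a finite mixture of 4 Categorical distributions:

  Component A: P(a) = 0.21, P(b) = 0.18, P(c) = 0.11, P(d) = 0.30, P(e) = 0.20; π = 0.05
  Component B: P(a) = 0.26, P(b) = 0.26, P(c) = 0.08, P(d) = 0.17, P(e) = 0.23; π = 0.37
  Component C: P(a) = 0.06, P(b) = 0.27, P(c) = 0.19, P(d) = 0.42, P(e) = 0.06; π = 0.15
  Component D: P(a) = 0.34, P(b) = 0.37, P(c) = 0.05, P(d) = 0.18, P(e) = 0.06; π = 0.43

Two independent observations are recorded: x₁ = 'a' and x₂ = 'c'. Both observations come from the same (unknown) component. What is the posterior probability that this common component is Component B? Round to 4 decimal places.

0.4306

The responsibility of component k is P(Z=k) f_k(x) divided by Σ_j P(Z=j) f_j(x).
Since both observations come from the same component, the likelihood for component k is f_k(x₁)·f_k(x₂).
  L_A = [P(a | comp) = 0.21] × [0.11] = 0.0231
  L_B = [P(a | comp) = 0.26] × [0.08] = 0.0208
  L_C = [P(a | comp) = 0.06] × [0.19] = 0.0114
  L_D = [P(a | comp) = 0.34] × [0.05] = 0.017
Unnormalised posteriors:
  P(Z=A)·L_A = 0.05 × 0.0231 = 0.001155
  P(Z=B)·L_B = 0.37 × 0.0208 = 0.007696
  P(Z=C)·L_C = 0.15 × 0.0114 = 0.00171
  P(Z=D)·L_D = 0.43 × 0.017 = 0.00731
Sum: 0.001155 + 0.007696 + 0.00171 + 0.00731 = 0.017871
So the posterior for Component B is 0.007696 / 0.017871 ≈ 0.4306.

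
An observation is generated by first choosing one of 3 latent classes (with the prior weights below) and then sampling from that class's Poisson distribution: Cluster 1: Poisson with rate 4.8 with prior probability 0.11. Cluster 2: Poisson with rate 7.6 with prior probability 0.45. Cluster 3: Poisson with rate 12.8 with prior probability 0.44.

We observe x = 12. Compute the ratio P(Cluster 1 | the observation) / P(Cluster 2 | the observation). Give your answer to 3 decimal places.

Posterior odds = (w_i f_i(x)) / (w_j f_j(x)); the normalising sum cancels.
Poisson probabilities:
  L_1 = 0.00257007
  L_2 = 0.0387961
  L_3 = 0.111484
Posterior odds = (w_1·L_1) / (w_2·L_2) = (0.11·0.00257007) / (0.45·0.0387961) = 0.000282707 / 0.0174582 ≈ 0.016

0.016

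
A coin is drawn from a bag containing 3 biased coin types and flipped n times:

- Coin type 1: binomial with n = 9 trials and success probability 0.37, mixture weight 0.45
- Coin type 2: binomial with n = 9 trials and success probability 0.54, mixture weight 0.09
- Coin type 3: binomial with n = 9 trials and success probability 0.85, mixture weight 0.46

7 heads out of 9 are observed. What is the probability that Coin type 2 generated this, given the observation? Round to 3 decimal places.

0.068

P(component k | x) = P(Z=k)·f_k(x) / marginal(x), where marginal(x) = Σ_j P(Z=j)·f_j(x).
Component likelihoods at x = 7 heads out of 9:
  L_1 = C(9,7)·0.37^7·0.63^2 = 36·0.000949319·0.3969 = 0.0135642
  L_2 = C(9,7)·0.54^7·0.46^2 = 36·0.0133893·0.2116 = 0.101994
  L_3 = C(9,7)·0.85^7·0.15^2 = 36·0.320577·0.0225 = 0.259667
Unnormalised posteriors:
  P(Z=1)·L_1 = 0.45 × 0.0135642 = 0.00610391
  P(Z=2)·L_2 = 0.09 × 0.101994 = 0.00917946
  P(Z=3)·L_3 = 0.46 × 0.259667 = 0.119447
Sum: 0.00610391 + 0.00917946 + 0.119447 = 0.13473
So the posterior for Coin type 2 is 0.00917946 / 0.13473 ≈ 0.068.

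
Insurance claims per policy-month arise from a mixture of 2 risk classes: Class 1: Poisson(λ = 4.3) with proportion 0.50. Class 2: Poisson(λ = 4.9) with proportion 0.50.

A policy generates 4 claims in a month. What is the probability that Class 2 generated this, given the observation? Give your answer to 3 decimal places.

0.481

Apply Bayes' rule: the posterior for each component is proportional to its prior times its likelihood at x.
Component likelihoods at x = 4 claims:
  p_1 = 0.193284
  p_2 = 0.178867
Multiply by the mixture weights:
  π_1·p_1 = 0.50 × 0.193284 = 0.0966421
  π_2·p_2 = 0.50 × 0.178867 = 0.0894335
Marginal: 0.0966421 + 0.0894335 = 0.186076
Responsibility of Class 2: 0.0894335 / 0.186076 ≈ 0.481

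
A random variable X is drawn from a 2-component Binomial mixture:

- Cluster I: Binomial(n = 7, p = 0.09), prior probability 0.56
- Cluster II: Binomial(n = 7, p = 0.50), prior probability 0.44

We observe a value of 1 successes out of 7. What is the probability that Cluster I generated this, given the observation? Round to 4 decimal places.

0.8928

The responsibility of component k is w_k f_k(x) divided by Σ_j w_j f_j(x).
Binomial probabilities:
  L_I = 0.357758
  L_II = 0.0546875
Prior × likelihood for each component:
  w_I·L_I = 0.56 × 0.357758 = 0.200344
  w_II·L_II = 0.44 × 0.0546875 = 0.0240625
Denominator: 0.200344 + 0.0240625 = 0.224407
So the posterior for Cluster I is 0.200344 / 0.224407 ≈ 0.8928.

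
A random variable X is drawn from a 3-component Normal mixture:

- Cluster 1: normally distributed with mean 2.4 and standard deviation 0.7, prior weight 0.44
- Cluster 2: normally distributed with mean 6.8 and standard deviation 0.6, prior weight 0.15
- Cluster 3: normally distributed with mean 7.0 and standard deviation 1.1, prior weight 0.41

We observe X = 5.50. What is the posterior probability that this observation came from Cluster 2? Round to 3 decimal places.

The responsibility of component k is π_k f_k(x) divided by Σ_j π_j f_j(x).
Evaluate each component's likelihood at the observed value:
  f_1 = 3.14099e-05
  f_2 = 0.0635877
  f_3 = 0.14313
Weight by the priors:
  π_1·f_1 = 0.44 × 3.14099e-05 = 1.38204e-05
  π_2·f_2 = 0.15 × 0.0635877 = 0.00953816
  π_3·f_3 = 0.41 × 0.14313 = 0.0586834
Marginal: 1.38204e-05 + 0.00953816 + 0.0586834 = 0.0682353
P(Cluster 2 | data) ≈ 0.140

0.140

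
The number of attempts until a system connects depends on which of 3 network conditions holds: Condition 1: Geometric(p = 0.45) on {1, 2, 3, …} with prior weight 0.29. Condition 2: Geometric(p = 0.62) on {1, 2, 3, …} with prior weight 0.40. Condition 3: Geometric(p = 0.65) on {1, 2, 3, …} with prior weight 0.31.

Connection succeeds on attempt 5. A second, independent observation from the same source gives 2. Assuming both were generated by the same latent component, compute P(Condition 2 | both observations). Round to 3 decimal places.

0.251

The responsibility of component k is P(Z=k) f_k(x) divided by Σ_j P(Z=j) f_j(x).
Since both observations come from the same component, the likelihood for component k is f_k(x₁)·f_k(x₂).
  L_1 = [0.45·(1−0.45)^4 = 0.45·0.0915063 = 0.0411778] × [0.2475] = 0.0101915
  L_2 = [0.62·(1−0.62)^4 = 0.62·0.0208514 = 0.0129278] × [0.2356] = 0.0030458
  L_3 = [0.65·(1−0.65)^4 = 0.65·0.0150062 = 0.00975406] × [0.2275] = 0.00221905
Unnormalised posteriors:
  P(Z=1)·L_1 = 0.29 × 0.0101915 = 0.00295554
  P(Z=2)·L_2 = 0.40 × 0.0030458 = 0.00121832
  P(Z=3)·L_3 = 0.31 × 0.00221905 = 0.000687905
Marginal: 0.00295554 + 0.00121832 + 0.000687905 = 0.00486176
Responsibility of Condition 2: 0.00121832 / 0.00486176 ≈ 0.251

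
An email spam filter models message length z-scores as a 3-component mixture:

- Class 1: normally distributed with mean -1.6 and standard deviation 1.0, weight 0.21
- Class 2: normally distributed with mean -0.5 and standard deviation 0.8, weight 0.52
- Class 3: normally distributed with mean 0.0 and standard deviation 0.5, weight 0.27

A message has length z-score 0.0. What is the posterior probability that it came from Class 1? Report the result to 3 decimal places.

0.052

Apply Bayes' rule: the posterior for each component is proportional to its prior times its likelihood at x.
Normal densities:
  f_1 = 0.110921
  f_2 = 0.410201
  f_3 = 0.797885
Weight by the priors:
  w_1·f_1 = 0.21 × 0.110921 = 0.0232934
  w_2·f_2 = 0.52 × 0.410201 = 0.213305
  w_3·f_3 = 0.27 × 0.797885 = 0.215429
Marginal: 0.0232934 + 0.213305 + 0.215429 = 0.452027
So the posterior for Class 1 is 0.0232934 / 0.452027 ≈ 0.052.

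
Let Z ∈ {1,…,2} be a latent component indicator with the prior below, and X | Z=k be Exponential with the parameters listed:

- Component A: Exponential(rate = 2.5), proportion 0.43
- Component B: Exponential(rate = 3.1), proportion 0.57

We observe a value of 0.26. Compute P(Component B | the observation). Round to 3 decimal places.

0.584

By Bayes' theorem, P(k | x) = P(Z=k) f_k(x) / Σ_j P(Z=j) f_j(x).
Evaluate each component's likelihood at the observed value:
  f_A = 1.30511
  f_B = 1.38459
Prior × likelihood for each component:
  P(Z=A)·f_A = 0.43 × 1.30511 = 0.561199
  P(Z=B)·f_B = 0.57 × 1.38459 = 0.789215
Evidence: 0.561199 + 0.789215 = 1.35041
So the posterior for Component B is 0.789215 / 1.35041 ≈ 0.584.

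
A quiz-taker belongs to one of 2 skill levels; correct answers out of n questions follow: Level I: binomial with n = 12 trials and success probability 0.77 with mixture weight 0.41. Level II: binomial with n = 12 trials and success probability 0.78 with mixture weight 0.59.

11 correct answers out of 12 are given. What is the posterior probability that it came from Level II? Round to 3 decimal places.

Apply Bayes' rule: the posterior for each component is proportional to its prior times its likelihood at x.
Component likelihoods at x = 11 correct answers out of 12:
  p_I = C(12,11)·0.77^11·0.23^1 = 12·0.0564154·0.23 = 0.155707
  p_II = C(12,11)·0.78^11·0.22^1 = 12·0.0650191·0.22 = 0.17165
Weight by the priors:
  π_I·p_I = 0.41 × 0.155707 = 0.0638397
  π_II·p_II = 0.59 × 0.17165 = 0.101274
Denominator: 0.0638397 + 0.101274 = 0.165113
So the posterior for Level II is 0.101274 / 0.165113 ≈ 0.613.

0.613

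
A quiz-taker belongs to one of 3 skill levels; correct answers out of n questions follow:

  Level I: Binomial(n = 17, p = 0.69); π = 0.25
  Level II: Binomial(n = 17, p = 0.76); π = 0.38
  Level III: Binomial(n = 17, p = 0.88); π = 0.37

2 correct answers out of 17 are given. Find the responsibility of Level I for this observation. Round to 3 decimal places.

Apply Bayes' rule: the posterior for each component is proportional to its prior times its likelihood at x.
Component likelihoods at x = 2 correct answers out of 17:
  f_I = C(17,2)·0.69^2·0.31^15 = 136·0.4761·2.34653e-08 = 1.51937e-06
  f_II = C(17,2)·0.76^2·0.24^15 = 136·0.5776·5.04857e-10 = 3.96584e-08
  f_III = C(17,2)·0.88^2·0.12^15 = 136·0.7744·1.5407e-14 = 1.62264e-12
Unnormalised posteriors:
  π_I·f_I = 0.25 × 1.51937e-06 = 3.79842e-07
  π_II·f_II = 0.38 × 3.96584e-08 = 1.50702e-08
  π_III·f_III = 0.37 × 1.62264e-12 = 6.00378e-13
Denominator: 3.79842e-07 + 1.50702e-08 + 6.00378e-13 = 3.94912e-07
P(Level I | the observation) = 3.79842e-07 / 3.94912e-07 ≈ 0.962

0.962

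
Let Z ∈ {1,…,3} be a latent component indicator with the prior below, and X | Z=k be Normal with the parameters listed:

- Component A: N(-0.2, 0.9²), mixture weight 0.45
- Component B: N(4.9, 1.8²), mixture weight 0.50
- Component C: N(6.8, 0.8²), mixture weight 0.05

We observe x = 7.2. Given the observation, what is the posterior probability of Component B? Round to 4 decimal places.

0.6900

P(component k | x) = π_k·f_k(x) / marginal(x), where marginal(x) = Σ_j π_j·f_j(x).
Normal densities:
  L_A = (1/(0.9·√(2π)))·exp(−(7.2−-0.2)²/(2·0.9²)) = 0.443269·exp(-33.80247) = 9.25639e-16
  L_B = (1/(1.8·√(2π)))·exp(−(7.2−4.9)²/(2·1.8²)) = 0.221635·exp(-0.81636) = 0.0979711
  L_C = (1/(0.8·√(2π)))·exp(−(7.2−6.8)²/(2·0.8²)) = 0.498678·exp(-0.12500) = 0.440082
Unnormalised posteriors:
  π_A·L_A = 0.45 × 9.25639e-16 = 4.16538e-16
  π_B·L_B = 0.50 × 0.0979711 = 0.0489855
  π_C·L_C = 0.05 × 0.440082 = 0.0220041
Sum: 4.16538e-16 + 0.0489855 + 0.0220041 = 0.0709896
P(Component B | 7.2) = 0.0489855 / 0.0709896 ≈ 0.6900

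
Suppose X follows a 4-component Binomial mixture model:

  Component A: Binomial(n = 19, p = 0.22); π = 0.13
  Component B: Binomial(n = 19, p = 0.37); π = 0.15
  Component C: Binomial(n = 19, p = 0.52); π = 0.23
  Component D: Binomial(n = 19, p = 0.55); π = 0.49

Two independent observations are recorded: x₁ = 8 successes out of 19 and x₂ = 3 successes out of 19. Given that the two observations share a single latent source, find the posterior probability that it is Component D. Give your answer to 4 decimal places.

By Bayes' theorem, P(k | x) = π_k f_k(x) / Σ_j π_j f_j(x).
Since both observations come from the same component, the likelihood for component k is f_k(x₁)·f_k(x₂).
  f_A = [0.0269675] × [0.193689] = 0.00522331
  f_B = [0.164732] × [0.0302258] = 0.00497916
  f_C = [0.125921] × [0.00108192] = 0.000136236
  f_D = [0.0969745] × [0.00045584] = 4.42048e-05
Weight by the priors:
  π_A·f_A = 0.13 × 0.00522331 = 0.00067903
  π_B·f_B = 0.15 × 0.00497916 = 0.000746874
  π_C·f_C = 0.23 × 0.000136236 = 3.13343e-05
  π_D·f_D = 0.49 × 4.42048e-05 = 2.16604e-05
Normaliser: 0.00067903 + 0.000746874 + 3.13343e-05 + 2.16604e-05 = 0.0014789
So the posterior for Component D is 2.16604e-05 / 0.0014789 ≈ 0.0146.

0.0146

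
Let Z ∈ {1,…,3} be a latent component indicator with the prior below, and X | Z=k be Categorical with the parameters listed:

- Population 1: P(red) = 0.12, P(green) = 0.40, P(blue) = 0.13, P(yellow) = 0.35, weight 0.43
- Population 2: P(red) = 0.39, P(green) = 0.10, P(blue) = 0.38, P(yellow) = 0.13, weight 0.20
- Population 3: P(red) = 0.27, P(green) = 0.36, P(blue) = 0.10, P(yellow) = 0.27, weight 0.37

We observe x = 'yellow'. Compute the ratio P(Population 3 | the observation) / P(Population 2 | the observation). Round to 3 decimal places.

The posterior odds equal the prior odds times the likelihood ratio: (P(Z=i)/P(Z=j))·(f_i(x)/f_j(x)).
Categorical probabilities:
  p_1 = P(yellow | comp) = 0.35
  p_2 = P(yellow | comp) = 0.13
  p_3 = P(yellow | comp) = 0.27
0.0999 / 0.026 ≈ 3.842

3.842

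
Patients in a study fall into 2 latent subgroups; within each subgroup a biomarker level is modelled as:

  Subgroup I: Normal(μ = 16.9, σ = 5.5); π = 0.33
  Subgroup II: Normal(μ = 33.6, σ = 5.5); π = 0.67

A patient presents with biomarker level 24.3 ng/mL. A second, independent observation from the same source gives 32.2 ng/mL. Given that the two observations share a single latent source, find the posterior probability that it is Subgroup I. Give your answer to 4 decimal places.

The responsibility of component k is P(Z=k) f_k(x) divided by Σ_j P(Z=j) f_j(x).
Since both observations come from the same component, the likelihood for component k is f_k(x₁)·f_k(x₂).
  f_I = [(1/(5.5·√(2π)))·exp(−(24.3−16.9)²/(2·5.5²)) = 0.072535·exp(-0.90512) = 0.0293398] × [0.00151409] = 4.4423e-05
  f_II = [(1/(5.5·√(2π)))·exp(−(24.3−33.6)²/(2·5.5²)) = 0.072535·exp(-1.42959) = 0.0173654] × [0.0702227] = 0.00121945
Unnormalised posteriors:
  P(Z=I)·f_I = 0.33 × 4.4423e-05 = 1.46596e-05
  P(Z=II)·f_II = 0.67 × 0.00121945 = 0.00081703
Normaliser: 1.46596e-05 + 0.00081703 = 0.00083169
Responsibility of Subgroup I: 1.46596e-05 / 0.00083169 ≈ 0.0176

0.0176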